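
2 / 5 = 0.40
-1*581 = -581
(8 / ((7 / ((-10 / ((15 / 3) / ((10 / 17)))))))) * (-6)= 960 / 119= 8.07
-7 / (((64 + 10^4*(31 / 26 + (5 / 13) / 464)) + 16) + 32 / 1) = -2639 / 4540349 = -0.00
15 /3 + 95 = 100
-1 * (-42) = 42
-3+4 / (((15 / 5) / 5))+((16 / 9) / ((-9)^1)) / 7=2063 / 567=3.64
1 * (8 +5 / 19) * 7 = 1099 / 19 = 57.84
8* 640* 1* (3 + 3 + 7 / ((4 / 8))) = 102400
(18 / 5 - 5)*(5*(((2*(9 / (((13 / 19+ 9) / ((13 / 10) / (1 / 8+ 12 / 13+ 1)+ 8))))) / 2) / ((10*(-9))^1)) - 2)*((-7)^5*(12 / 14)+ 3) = -8053615087 / 163300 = -49317.91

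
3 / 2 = 1.50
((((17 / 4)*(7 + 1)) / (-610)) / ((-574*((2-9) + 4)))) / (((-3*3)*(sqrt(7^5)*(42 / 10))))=17*sqrt(7) / 6809557734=0.00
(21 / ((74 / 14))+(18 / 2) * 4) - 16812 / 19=-593943 / 703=-844.87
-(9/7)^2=-81/49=-1.65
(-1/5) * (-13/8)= 13/40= 0.32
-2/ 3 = -0.67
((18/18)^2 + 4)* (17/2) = 85/2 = 42.50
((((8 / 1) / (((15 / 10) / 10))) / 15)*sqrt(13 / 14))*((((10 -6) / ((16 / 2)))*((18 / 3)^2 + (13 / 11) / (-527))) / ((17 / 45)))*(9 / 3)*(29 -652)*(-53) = 16169974.74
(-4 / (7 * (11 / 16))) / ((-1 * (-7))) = -64 / 539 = -0.12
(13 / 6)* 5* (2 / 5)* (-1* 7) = -91 / 3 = -30.33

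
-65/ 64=-1.02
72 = 72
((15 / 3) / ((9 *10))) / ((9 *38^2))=1 / 233928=0.00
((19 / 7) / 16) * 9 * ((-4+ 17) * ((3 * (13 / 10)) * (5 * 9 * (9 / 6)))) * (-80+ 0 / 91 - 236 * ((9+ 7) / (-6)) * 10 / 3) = 295203285 / 28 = 10542974.46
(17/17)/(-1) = -1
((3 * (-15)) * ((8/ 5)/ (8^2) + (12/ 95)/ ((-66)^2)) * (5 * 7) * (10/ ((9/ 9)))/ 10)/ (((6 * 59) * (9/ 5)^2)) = -6041875/ 175790736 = -0.03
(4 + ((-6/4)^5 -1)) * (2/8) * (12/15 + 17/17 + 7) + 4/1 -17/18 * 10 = -15.55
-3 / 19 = -0.16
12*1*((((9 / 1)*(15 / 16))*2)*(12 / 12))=405 / 2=202.50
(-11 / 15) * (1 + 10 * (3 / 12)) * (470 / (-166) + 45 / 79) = 114191 / 19671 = 5.81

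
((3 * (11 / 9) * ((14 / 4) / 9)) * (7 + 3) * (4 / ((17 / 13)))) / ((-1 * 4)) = -5005 / 459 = -10.90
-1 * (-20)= 20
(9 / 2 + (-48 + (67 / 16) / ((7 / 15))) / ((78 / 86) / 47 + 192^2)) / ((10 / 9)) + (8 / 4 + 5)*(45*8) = 70204274565723 / 27814148320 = 2524.05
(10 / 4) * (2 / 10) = 1 / 2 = 0.50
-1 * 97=-97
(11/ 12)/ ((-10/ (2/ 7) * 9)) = -11/ 3780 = -0.00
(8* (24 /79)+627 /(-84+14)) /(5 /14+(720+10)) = -36093 /4038875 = -0.01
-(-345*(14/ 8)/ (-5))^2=-233289/ 16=-14580.56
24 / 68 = 6 / 17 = 0.35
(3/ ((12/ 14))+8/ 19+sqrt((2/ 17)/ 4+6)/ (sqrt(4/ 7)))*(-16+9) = -50.19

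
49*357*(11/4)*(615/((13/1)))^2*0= 0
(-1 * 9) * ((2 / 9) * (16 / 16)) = -2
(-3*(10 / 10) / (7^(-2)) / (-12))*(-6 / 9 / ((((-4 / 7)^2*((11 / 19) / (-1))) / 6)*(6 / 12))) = 45619 / 88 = 518.40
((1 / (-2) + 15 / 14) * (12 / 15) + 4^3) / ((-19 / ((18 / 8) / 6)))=-846 / 665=-1.27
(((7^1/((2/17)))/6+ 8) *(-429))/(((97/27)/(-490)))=203378175/194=1048341.11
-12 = -12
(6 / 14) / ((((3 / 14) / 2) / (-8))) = -32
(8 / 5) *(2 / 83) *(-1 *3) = -48 / 415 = -0.12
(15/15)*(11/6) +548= 3299/6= 549.83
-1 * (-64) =64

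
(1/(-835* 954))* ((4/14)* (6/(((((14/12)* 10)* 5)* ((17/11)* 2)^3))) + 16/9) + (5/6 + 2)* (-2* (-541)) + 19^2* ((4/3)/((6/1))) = 271477341318192089/86295909073500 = 3145.89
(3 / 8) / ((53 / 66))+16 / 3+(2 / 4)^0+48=34853 / 636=54.80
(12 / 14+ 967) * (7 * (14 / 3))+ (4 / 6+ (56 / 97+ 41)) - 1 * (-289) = 9296842 / 291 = 31947.91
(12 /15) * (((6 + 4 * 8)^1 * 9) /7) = 1368 /35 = 39.09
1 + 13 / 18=31 / 18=1.72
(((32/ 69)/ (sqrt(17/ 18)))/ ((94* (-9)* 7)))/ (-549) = 16* sqrt(34)/ 635605299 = 0.00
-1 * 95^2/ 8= -9025/ 8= -1128.12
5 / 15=1 / 3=0.33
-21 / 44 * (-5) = 105 / 44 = 2.39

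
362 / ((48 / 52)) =2353 / 6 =392.17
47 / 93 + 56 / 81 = 3005 / 2511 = 1.20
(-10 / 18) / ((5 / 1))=-1 / 9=-0.11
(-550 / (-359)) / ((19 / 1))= 550 / 6821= 0.08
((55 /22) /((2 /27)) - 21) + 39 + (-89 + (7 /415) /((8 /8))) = -61807 /1660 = -37.23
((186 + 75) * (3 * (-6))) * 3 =-14094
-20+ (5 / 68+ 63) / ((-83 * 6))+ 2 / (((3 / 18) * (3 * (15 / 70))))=-1.46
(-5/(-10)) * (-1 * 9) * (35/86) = -315/172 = -1.83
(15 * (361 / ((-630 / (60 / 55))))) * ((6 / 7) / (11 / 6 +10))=-25992 / 38269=-0.68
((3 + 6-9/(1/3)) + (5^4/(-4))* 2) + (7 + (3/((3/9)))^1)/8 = -657/2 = -328.50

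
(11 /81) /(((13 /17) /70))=13090 /1053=12.43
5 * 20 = 100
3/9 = 1/3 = 0.33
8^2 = 64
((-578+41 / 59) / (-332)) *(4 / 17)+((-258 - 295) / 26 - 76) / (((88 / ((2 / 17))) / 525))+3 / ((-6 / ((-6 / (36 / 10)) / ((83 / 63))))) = -67.23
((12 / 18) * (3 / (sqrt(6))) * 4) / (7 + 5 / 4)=16 * sqrt(6) / 99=0.40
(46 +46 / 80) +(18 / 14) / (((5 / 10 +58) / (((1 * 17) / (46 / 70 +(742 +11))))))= 319427791 / 6858280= 46.58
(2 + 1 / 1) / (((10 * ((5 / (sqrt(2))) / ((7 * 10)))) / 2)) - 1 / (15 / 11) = -11 / 15 + 42 * sqrt(2) / 5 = 11.15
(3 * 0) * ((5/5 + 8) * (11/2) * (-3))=0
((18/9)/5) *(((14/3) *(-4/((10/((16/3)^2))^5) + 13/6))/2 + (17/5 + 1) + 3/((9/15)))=-1908140609233/2767921875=-689.38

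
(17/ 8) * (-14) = -119/ 4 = -29.75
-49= -49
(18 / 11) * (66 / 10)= 54 / 5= 10.80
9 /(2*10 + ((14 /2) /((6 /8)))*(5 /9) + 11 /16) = 3888 /11177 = 0.35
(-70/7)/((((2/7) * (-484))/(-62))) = -1085/242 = -4.48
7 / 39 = 0.18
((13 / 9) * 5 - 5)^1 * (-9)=-20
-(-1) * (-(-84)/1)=84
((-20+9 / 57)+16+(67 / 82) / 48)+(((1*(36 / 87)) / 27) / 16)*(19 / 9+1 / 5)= -1119257197 / 292779360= -3.82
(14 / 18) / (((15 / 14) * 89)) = 98 / 12015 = 0.01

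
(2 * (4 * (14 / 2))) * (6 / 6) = 56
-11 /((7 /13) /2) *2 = -572 /7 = -81.71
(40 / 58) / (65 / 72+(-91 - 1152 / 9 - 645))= -1440 / 1802147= -0.00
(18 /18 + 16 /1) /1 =17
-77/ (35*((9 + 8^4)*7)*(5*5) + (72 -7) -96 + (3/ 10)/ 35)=-26950/ 8800082903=-0.00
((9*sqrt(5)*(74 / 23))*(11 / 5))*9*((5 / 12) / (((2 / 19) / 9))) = 1879119*sqrt(5) / 92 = 45672.15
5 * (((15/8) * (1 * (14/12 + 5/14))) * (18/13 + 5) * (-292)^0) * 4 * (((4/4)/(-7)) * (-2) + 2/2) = 298800/637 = 469.07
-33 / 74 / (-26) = 33 / 1924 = 0.02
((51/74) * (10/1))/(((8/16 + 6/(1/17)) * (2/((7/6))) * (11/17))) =2023/33374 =0.06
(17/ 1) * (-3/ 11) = -51/ 11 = -4.64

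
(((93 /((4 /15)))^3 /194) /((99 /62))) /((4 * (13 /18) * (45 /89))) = 93744.13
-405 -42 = -447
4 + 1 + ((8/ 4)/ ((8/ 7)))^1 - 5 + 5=27/ 4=6.75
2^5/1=32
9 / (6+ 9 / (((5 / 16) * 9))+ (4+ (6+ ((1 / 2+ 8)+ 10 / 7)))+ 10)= 210 / 913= 0.23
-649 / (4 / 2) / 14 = -649 / 28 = -23.18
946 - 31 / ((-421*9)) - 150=3016075 / 3789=796.01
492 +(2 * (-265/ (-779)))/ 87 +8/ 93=1033870954/ 2100963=492.09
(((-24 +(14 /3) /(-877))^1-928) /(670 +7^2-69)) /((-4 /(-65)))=-1252363 /52620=-23.80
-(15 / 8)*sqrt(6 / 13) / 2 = -15*sqrt(78) / 208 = -0.64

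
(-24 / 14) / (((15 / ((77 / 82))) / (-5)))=22 / 41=0.54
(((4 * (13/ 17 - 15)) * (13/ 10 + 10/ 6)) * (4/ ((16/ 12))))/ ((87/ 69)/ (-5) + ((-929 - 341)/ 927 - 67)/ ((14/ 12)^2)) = 5000305156/ 498111951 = 10.04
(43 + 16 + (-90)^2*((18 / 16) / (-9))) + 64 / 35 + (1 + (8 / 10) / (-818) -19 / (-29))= -788770809 / 830270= -950.02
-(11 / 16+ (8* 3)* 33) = -12683 / 16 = -792.69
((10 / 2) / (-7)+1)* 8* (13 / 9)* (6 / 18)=208 / 189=1.10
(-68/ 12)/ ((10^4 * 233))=-17/ 6990000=-0.00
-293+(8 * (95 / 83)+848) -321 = 20182 / 83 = 243.16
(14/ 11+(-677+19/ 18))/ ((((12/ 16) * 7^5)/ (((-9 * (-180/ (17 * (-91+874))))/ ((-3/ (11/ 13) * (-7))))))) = -5343400/ 20358335907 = -0.00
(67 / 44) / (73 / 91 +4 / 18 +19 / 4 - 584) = -54873 / 20836937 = -0.00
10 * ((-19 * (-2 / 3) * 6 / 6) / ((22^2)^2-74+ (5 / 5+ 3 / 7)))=665 / 1229463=0.00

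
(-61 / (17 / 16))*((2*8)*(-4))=62464 / 17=3674.35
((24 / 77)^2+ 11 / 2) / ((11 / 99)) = 597339 / 11858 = 50.37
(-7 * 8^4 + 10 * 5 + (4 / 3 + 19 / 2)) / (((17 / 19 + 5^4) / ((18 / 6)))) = -3261673 / 23784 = -137.14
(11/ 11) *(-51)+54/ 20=-483/ 10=-48.30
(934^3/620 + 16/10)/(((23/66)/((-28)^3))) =-295120376103168/3565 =-82782714194.44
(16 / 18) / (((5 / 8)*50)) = 32 / 1125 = 0.03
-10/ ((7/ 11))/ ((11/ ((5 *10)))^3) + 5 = -1245765/ 847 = -1470.80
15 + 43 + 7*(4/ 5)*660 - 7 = 3747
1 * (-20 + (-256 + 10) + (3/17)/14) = -63305/238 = -265.99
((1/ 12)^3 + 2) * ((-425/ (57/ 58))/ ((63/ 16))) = -42607525/ 193914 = -219.72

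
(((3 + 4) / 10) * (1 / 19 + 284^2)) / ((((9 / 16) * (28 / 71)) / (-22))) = -957484132 / 171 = -5599322.41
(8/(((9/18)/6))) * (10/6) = 160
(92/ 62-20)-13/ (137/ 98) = -118132/ 4247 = -27.82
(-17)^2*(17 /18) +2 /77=378337 /1386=272.97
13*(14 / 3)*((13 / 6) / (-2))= -1183 / 18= -65.72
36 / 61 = 0.59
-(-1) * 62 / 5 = 62 / 5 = 12.40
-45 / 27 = -5 / 3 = -1.67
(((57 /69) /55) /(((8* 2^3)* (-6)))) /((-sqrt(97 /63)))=19* sqrt(679) /15706240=0.00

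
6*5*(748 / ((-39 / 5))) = -37400 / 13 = -2876.92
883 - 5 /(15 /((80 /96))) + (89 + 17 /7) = 122743 /126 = 974.15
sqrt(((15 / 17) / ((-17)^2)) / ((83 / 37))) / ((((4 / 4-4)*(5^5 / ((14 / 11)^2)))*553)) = -0.00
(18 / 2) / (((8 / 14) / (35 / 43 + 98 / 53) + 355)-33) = 382347 / 13688642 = 0.03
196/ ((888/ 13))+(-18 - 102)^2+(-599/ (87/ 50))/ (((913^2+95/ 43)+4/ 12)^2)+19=1073588151990669476162495/ 74441677739149537158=14421.87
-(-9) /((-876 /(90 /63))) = -15 /1022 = -0.01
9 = 9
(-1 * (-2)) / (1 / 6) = 12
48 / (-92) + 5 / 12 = -29 / 276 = -0.11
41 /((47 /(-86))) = -3526 /47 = -75.02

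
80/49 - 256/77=-912/539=-1.69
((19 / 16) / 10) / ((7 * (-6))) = -19 / 6720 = -0.00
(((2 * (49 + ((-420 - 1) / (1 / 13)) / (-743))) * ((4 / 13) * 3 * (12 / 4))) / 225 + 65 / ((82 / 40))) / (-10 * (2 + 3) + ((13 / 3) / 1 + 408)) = 196592484 / 2152363265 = 0.09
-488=-488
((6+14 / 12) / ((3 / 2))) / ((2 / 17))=731 / 18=40.61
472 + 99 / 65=30779 / 65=473.52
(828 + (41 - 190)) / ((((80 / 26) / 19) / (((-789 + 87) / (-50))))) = 58867263 / 1000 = 58867.26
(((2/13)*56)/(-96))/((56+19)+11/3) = -7/6136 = -0.00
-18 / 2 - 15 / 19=-186 / 19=-9.79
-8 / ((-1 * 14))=4 / 7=0.57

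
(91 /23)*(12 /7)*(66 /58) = 7.72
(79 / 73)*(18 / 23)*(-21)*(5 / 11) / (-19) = 149310 / 350911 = 0.43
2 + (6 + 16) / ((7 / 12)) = 39.71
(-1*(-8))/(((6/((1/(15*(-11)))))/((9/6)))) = -2/165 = -0.01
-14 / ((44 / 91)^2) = -59.88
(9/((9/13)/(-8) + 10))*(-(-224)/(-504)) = -416/1031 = -0.40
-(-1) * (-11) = -11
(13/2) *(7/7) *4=26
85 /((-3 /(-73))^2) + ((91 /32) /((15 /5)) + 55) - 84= 14486801 /288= 50301.39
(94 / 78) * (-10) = -470 / 39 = -12.05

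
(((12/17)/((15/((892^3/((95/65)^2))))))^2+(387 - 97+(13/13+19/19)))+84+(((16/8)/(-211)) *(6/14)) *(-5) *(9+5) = 48569649948958210858799684/198671106475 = 244472640288385.50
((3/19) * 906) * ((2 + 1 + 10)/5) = 35334/95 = 371.94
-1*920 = -920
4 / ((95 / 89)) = 356 / 95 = 3.75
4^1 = 4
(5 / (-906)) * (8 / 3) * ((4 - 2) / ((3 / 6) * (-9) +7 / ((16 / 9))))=640 / 12231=0.05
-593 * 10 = -5930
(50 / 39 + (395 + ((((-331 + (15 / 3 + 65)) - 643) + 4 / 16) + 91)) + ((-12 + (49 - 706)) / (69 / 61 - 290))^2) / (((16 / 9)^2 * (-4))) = 537652424441511 / 16533484883968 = 32.52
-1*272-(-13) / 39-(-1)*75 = -590 / 3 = -196.67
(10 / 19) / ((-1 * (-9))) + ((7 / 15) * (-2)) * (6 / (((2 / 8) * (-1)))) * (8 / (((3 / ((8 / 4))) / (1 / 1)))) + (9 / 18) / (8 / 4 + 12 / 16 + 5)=3169724 / 26505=119.59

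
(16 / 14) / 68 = 2 / 119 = 0.02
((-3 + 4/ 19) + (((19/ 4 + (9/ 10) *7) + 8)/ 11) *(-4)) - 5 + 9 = -5974/ 1045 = -5.72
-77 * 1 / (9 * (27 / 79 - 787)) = 869 / 79902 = 0.01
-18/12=-1.50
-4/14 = -0.29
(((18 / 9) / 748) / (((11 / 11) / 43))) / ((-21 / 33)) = -43 / 238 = -0.18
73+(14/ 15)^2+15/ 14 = 236069/ 3150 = 74.94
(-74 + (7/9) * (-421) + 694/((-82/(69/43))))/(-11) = 6585206/174537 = 37.73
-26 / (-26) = 1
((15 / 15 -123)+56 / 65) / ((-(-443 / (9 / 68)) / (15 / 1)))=-106299 / 195806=-0.54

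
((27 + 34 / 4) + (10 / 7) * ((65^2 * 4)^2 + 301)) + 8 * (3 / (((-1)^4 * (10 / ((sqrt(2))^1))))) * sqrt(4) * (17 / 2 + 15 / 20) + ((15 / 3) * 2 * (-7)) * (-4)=222 * sqrt(2) / 5 + 5712210437 / 14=408015094.01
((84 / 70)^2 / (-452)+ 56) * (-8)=-1265528 / 2825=-447.97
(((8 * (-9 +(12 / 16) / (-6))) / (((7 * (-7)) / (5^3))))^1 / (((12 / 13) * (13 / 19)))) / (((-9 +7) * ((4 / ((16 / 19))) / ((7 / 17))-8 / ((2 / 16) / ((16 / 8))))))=173375 / 136962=1.27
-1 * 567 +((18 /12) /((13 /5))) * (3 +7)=-7296 /13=-561.23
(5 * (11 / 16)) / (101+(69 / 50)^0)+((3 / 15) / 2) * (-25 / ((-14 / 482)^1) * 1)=983665 / 11424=86.11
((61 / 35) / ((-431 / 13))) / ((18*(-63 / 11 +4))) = 8723 / 5159070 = 0.00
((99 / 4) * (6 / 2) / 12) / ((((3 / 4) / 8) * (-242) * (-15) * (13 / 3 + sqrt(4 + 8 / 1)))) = 39 / 3355 - 18 * sqrt(3) / 3355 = 0.00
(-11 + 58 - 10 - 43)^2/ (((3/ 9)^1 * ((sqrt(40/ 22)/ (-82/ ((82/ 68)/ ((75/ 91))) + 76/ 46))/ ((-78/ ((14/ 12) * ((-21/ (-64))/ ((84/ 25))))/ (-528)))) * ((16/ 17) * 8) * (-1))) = 156760434 * sqrt(55)/ 1549625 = 750.22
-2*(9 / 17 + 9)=-324 / 17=-19.06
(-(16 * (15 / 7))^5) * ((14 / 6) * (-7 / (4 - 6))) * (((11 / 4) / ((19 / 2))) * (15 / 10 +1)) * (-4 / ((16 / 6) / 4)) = 10948608000000 / 6517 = 1680007365.35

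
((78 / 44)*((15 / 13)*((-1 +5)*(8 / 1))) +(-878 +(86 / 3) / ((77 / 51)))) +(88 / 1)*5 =-353.56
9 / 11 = 0.82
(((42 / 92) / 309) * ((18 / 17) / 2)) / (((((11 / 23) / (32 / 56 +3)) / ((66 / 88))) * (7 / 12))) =0.01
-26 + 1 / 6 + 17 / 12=-293 / 12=-24.42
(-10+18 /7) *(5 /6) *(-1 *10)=1300 /21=61.90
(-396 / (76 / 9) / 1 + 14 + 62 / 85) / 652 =-51947 / 1052980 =-0.05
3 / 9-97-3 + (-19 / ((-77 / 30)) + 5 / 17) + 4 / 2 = -353312 / 3927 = -89.97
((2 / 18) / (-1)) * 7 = -7 / 9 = -0.78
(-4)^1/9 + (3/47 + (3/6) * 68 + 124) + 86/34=1151630/7191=160.15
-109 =-109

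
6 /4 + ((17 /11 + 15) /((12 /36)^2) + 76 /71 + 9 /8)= 152.60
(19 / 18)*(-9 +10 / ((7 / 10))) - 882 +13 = -108791 / 126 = -863.42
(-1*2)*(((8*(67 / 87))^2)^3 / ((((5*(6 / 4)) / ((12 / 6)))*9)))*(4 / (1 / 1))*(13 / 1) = -9864658808289099776 / 58539537136215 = -168512.76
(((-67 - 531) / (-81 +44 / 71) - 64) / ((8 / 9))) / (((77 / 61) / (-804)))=1369982835 / 33803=40528.44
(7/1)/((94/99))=693/94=7.37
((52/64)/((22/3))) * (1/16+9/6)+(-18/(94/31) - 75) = -21378303/264704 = -80.76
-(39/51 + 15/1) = -268/17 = -15.76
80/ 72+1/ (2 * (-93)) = 617/ 558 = 1.11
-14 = -14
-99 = -99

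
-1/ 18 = -0.06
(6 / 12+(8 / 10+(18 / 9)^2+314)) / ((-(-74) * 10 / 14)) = 22351 / 3700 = 6.04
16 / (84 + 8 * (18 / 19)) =76 / 435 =0.17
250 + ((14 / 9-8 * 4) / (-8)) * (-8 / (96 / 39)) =34219 / 144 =237.63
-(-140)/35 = 4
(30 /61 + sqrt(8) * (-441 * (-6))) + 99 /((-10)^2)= 9039 /6100 + 5292 * sqrt(2)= 7485.50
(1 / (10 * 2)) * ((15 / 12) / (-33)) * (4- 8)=1 / 132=0.01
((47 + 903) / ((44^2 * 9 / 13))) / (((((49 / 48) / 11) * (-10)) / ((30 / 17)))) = -12350 / 9163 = -1.35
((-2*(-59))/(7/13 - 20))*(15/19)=-23010/4807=-4.79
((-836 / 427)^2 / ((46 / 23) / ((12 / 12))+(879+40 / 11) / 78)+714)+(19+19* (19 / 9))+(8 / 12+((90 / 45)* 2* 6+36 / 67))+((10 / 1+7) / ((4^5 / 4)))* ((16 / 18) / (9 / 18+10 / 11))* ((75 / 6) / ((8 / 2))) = 1327033166505957899 / 1661420939337600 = 798.73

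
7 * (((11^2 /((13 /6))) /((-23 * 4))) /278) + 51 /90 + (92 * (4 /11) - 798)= -20956556051 /27430260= -763.99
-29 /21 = -1.38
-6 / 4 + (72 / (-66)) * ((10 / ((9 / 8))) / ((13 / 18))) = -14.93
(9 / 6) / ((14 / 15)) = 45 / 28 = 1.61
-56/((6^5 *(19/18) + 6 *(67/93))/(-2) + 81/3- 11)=1736/126795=0.01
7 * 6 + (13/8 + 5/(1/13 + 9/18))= 1255/24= 52.29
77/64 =1.20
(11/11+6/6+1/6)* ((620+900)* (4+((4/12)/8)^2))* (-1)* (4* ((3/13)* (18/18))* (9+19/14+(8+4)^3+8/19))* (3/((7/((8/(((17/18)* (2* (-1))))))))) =31982912250/833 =38394852.64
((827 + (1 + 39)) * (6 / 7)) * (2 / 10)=5202 / 35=148.63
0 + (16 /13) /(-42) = -8 /273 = -0.03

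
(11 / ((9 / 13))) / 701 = 143 / 6309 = 0.02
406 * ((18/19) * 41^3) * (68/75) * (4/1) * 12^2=6575976465408/475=13844160979.81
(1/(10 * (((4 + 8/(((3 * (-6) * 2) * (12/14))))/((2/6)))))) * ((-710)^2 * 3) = 1361070/101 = 13475.94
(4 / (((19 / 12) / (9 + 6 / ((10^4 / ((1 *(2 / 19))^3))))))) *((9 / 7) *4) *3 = 200008455552 / 570154375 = 350.80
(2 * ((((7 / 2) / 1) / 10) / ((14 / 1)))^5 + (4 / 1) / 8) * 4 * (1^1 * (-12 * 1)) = -76800003 / 3200000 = -24.00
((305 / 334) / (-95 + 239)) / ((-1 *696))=-0.00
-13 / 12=-1.08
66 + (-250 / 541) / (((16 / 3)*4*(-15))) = 1142617 / 17312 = 66.00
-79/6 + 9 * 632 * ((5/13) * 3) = 510893/78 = 6549.91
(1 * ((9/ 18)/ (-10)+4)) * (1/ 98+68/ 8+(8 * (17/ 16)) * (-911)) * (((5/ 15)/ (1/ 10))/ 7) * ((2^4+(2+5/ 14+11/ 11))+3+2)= -20420543231/ 57624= -354375.66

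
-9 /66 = -3 /22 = -0.14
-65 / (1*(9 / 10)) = -650 / 9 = -72.22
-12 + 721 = 709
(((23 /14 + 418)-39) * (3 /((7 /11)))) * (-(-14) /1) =175857 /7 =25122.43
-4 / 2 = -2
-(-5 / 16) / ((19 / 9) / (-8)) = -45 / 38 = -1.18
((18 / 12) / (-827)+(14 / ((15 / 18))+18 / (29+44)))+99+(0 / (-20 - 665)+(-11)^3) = -733480627 / 603710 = -1214.96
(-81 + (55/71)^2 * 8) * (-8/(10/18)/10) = 13828356/126025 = 109.73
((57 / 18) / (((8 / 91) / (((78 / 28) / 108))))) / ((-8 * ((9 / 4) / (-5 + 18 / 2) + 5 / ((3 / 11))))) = -3211 / 522432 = -0.01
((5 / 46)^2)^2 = 625 / 4477456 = 0.00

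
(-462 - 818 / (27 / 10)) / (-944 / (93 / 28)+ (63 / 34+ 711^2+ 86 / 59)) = -1284389644 / 848309235651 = -0.00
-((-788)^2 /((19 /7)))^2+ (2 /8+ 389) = -52335182728.93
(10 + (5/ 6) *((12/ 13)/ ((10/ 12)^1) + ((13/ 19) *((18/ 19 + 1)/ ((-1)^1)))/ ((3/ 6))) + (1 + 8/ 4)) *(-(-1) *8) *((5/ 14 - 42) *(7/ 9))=-384215656/ 126711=-3032.22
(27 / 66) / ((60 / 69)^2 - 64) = -0.01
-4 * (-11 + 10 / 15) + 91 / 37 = 4861 / 111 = 43.79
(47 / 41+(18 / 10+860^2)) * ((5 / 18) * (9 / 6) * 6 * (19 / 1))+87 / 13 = 18724901161 / 533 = 35131146.64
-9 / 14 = -0.64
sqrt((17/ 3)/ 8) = sqrt(102)/ 12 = 0.84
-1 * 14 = -14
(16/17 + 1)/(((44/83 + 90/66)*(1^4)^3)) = 30129/29393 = 1.03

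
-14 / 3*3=-14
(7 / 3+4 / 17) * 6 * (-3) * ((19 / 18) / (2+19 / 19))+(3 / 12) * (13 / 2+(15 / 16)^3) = -14.44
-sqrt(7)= -2.65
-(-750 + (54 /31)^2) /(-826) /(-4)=358917 /1587572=0.23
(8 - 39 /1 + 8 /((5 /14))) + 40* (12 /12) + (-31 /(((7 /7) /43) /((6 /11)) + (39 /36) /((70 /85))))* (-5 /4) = 2939977 /49055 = 59.93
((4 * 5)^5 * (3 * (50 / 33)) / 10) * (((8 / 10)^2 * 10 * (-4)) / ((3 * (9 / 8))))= -3276800000 / 297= -11032996.63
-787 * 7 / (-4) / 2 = 5509 / 8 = 688.62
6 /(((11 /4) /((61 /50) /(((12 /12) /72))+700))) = 472704 /275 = 1718.92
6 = 6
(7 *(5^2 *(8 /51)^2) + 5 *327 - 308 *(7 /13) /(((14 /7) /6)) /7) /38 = 53026531 /1284894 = 41.27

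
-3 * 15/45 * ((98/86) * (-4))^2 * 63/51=-806736/31433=-25.67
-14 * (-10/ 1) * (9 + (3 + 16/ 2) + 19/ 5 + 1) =3472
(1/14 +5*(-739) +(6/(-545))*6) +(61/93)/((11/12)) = -9611886149/2601830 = -3694.28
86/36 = 2.39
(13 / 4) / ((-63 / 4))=-13 / 63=-0.21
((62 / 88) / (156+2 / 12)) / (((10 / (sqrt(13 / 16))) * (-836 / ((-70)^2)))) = -22785 * sqrt(13) / 34466608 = -0.00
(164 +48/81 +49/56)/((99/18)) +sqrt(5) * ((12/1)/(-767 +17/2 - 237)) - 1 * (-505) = 635681/1188 - 24 * sqrt(5)/1991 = 535.06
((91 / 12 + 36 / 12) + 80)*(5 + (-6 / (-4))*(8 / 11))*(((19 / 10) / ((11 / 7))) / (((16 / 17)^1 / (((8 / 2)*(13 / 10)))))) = 2140662797 / 580800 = 3685.71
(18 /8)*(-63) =-567 /4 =-141.75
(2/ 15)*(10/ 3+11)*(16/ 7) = 1376/ 315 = 4.37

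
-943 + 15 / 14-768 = -23939 / 14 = -1709.93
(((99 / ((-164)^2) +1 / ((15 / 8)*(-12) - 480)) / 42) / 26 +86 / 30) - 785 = -659612908723 / 843350976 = -782.13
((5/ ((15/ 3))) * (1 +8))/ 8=9/ 8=1.12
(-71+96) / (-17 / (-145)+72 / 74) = 134125 / 5849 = 22.93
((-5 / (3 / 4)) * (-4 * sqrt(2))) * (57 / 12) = 380 * sqrt(2) / 3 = 179.13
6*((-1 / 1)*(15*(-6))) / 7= 540 / 7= 77.14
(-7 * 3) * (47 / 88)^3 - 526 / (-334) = -184880125 / 113805824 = -1.62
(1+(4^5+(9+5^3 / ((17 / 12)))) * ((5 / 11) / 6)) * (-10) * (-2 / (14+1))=192854 / 1683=114.59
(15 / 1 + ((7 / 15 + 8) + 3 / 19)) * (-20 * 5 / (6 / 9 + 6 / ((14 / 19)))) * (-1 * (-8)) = -1508192 / 703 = -2145.37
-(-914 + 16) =898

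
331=331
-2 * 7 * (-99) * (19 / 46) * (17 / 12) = 74613 / 92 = 811.01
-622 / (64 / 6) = -933 / 16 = -58.31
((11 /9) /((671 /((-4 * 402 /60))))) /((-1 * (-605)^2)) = 134 /1004738625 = 0.00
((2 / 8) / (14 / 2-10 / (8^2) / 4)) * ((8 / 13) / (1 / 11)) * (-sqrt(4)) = -512 / 1053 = -0.49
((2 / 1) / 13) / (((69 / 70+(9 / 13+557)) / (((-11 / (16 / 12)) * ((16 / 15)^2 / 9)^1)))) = -19712 / 68633595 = -0.00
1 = 1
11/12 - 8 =-85/12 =-7.08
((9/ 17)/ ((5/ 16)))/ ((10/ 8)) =576/ 425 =1.36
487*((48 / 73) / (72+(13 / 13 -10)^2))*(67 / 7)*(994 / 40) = 9266636 / 18615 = 497.80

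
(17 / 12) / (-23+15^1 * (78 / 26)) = 17 / 264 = 0.06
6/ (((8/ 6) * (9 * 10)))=1/ 20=0.05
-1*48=-48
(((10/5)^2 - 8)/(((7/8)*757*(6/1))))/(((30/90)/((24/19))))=-384/100681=-0.00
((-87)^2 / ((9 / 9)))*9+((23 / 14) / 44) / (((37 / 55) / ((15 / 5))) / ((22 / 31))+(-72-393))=3217387796769 / 47230484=68121.00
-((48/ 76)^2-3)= 939/ 361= 2.60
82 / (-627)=-82 / 627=-0.13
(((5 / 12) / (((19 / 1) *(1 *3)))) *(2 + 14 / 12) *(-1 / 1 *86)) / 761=-215 / 82188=-0.00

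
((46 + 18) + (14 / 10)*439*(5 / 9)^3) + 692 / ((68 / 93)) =13828058 / 12393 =1115.80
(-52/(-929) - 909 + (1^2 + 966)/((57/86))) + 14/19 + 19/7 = 553.49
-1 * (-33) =33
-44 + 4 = -40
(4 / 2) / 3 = 2 / 3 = 0.67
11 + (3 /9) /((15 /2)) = 497 /45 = 11.04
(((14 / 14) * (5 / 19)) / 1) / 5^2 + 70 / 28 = 477 / 190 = 2.51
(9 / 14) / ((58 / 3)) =27 / 812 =0.03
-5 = -5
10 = 10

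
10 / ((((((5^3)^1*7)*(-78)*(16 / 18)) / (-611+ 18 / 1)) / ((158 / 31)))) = 140541 / 282100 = 0.50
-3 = -3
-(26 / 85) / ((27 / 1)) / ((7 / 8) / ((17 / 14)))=-104 / 6615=-0.02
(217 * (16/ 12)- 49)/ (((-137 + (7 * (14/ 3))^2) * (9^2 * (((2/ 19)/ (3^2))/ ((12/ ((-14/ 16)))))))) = -31312/ 8371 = -3.74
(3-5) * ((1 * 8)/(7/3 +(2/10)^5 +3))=-150000/50003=-3.00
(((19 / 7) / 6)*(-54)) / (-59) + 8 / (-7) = -43 / 59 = -0.73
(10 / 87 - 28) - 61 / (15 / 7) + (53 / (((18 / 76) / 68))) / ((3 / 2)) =39495463 / 3915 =10088.24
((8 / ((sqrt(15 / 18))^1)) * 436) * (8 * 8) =223232 * sqrt(30) / 5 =244538.40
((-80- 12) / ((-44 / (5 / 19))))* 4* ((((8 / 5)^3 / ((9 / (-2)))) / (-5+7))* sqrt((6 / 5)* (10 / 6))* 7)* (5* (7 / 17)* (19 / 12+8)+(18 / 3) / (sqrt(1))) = -432685568* sqrt(2) / 2398275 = -255.15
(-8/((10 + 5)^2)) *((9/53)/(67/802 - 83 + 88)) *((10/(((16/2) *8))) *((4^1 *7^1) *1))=-5614/1080405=-0.01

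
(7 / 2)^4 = 2401 / 16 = 150.06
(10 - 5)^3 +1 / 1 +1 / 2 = 253 / 2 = 126.50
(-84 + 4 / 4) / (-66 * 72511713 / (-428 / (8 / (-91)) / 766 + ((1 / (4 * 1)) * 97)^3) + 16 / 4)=29025892733 / 117307470359492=0.00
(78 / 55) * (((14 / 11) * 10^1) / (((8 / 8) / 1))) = 2184 / 121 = 18.05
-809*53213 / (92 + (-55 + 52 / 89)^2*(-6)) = 340993639957 / 139999162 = 2435.68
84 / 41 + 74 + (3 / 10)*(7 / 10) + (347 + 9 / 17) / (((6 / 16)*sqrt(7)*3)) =312661 / 4100 + 6752*sqrt(7) / 153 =193.02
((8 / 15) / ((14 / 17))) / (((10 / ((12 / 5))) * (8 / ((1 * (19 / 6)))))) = 323 / 5250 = 0.06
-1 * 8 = -8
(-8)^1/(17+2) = -0.42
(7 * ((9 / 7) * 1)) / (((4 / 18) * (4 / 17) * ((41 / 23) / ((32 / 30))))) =21114 / 205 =103.00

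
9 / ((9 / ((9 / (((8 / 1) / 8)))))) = 9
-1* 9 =-9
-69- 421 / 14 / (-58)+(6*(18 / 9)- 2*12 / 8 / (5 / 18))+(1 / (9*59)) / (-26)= -1885646219 / 28026180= -67.28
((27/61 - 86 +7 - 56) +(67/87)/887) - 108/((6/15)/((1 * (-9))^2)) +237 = -102466614662/4707309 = -21767.56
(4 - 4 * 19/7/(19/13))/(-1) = 24/7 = 3.43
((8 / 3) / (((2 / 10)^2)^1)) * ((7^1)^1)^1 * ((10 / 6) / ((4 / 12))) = 7000 / 3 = 2333.33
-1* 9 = -9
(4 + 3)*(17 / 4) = 119 / 4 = 29.75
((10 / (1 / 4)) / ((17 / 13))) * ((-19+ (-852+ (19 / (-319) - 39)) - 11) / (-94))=76392680 / 254881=299.72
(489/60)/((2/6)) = 489/20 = 24.45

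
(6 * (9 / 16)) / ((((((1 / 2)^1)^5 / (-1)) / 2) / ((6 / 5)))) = -1296 / 5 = -259.20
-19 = -19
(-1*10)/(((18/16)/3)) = -80/3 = -26.67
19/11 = 1.73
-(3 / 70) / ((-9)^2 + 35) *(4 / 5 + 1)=-27 / 40600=-0.00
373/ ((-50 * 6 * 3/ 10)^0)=373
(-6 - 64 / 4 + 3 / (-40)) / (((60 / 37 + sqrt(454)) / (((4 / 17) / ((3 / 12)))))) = 392052 / 5252371 - 1208827 * sqrt(454) / 26261855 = -0.91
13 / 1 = 13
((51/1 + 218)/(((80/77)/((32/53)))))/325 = 0.48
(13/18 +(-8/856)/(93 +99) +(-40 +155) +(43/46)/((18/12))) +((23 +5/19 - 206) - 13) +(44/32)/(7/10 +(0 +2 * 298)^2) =-7595475218317001/95671167409728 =-79.39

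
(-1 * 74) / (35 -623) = 0.13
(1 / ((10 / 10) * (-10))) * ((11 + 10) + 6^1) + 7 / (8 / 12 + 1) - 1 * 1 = 1 / 2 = 0.50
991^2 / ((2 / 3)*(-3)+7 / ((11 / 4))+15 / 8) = 86423128 / 213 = 405742.38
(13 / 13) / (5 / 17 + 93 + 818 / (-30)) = 0.02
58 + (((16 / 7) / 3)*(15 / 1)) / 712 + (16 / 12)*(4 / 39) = 4238816 / 72891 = 58.15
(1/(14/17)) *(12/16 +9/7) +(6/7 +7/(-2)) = -67/392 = -0.17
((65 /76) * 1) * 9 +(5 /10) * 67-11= 2295 /76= 30.20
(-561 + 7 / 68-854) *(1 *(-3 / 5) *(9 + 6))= 865917 / 68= 12734.07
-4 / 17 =-0.24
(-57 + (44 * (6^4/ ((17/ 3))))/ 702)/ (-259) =1347/ 8177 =0.16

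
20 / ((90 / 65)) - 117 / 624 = 2053 / 144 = 14.26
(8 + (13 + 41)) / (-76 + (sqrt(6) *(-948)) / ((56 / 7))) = 9424 / 156955 - 14694 *sqrt(6) / 156955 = -0.17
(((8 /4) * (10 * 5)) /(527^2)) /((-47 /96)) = -9600 /13053263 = -0.00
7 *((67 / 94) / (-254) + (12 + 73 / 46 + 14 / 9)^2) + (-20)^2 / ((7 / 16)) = 9021034822987 / 3580719534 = 2519.34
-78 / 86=-39 / 43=-0.91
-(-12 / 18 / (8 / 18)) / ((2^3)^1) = 3 / 16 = 0.19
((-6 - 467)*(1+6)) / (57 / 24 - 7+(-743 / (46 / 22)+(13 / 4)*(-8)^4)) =-609224 / 2383173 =-0.26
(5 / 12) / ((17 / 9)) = 15 / 68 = 0.22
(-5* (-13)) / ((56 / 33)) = 2145 / 56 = 38.30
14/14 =1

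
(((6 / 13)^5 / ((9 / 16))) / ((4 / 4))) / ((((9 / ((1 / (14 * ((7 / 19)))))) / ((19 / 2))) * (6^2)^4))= 0.00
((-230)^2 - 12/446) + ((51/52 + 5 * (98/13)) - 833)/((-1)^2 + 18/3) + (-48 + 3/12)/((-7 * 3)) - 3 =3213544991/60879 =52785.77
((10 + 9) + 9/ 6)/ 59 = 0.35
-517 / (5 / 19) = -9823 / 5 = -1964.60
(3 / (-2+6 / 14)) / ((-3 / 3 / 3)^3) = 567 / 11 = 51.55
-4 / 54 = -2 / 27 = -0.07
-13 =-13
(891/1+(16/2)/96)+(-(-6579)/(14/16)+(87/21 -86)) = 99937/12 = 8328.08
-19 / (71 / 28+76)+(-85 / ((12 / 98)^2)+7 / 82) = -6133535891 / 1081908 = -5669.18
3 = 3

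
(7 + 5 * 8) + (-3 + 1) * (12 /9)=133 /3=44.33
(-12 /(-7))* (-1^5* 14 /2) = -12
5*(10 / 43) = 50 / 43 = 1.16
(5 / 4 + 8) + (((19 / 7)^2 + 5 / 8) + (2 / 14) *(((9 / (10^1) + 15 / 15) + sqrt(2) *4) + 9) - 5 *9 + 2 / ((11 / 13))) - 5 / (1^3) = -621723 / 21560 + 4 *sqrt(2) / 7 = -28.03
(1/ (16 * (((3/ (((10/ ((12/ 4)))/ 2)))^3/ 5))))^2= 390625/ 136048896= 0.00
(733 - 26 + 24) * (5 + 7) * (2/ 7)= 17544/ 7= 2506.29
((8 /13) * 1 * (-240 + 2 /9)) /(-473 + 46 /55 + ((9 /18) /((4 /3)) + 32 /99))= 0.31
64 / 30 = 32 / 15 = 2.13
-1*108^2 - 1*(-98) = -11566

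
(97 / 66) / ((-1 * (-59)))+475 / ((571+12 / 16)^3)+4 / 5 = 192119927424083 / 232897295491410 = 0.82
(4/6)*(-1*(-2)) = 4/3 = 1.33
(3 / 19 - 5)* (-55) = 5060 / 19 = 266.32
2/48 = 1/24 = 0.04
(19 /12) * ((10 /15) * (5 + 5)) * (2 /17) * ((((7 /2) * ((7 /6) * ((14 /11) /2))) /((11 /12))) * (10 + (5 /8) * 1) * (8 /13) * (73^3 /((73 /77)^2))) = 9962097.86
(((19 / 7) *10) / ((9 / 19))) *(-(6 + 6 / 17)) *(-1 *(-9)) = -389880 / 119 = -3276.30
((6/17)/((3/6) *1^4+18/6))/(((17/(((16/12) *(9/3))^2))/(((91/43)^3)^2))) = 15575842341696/1826873921161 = 8.53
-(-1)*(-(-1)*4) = 4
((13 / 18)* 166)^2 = 1164241 / 81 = 14373.35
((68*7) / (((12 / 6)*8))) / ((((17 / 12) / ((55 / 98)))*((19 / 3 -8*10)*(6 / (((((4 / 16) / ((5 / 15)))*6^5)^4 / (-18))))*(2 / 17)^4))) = 814044770135609760 / 91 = 8945546924567140.22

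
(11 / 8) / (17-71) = -11 / 432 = -0.03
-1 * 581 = -581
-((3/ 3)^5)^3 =-1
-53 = -53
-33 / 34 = -0.97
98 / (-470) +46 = 10761 / 235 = 45.79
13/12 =1.08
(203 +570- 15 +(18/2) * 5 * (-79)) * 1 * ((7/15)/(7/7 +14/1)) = -19579/225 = -87.02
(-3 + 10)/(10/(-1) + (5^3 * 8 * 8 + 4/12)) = 21/23971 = 0.00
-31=-31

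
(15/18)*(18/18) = 5/6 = 0.83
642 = 642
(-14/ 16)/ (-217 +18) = 7/ 1592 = 0.00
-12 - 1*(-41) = 29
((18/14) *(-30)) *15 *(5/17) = -20250/119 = -170.17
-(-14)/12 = 7/6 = 1.17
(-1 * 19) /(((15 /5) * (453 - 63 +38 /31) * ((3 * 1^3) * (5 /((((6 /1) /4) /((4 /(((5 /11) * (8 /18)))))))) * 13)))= -589 /93652416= -0.00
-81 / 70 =-1.16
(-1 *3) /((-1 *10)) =3 /10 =0.30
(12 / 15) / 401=4 / 2005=0.00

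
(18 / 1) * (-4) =-72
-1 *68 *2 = -136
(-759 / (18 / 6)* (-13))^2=10817521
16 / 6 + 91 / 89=985 / 267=3.69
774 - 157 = 617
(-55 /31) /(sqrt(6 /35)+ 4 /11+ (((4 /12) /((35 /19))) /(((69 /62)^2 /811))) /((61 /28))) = -24201776720827871550 /746816685082137552191+ 25259026384748475 *sqrt(210) /1493633370164275104382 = -0.03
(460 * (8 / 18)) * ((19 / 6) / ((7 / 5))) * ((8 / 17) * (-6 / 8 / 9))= -174800 / 9639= -18.13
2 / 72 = 1 / 36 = 0.03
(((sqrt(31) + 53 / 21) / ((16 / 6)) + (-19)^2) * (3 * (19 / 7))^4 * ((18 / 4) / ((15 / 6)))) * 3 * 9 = 7695324729 * sqrt(31) / 96040 + 51992178977367 / 672280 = 77783214.23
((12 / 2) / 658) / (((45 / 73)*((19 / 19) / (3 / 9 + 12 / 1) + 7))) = 0.00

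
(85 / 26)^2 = 7225 / 676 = 10.69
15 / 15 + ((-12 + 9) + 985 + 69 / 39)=12802 / 13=984.77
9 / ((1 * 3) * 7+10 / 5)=9 / 23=0.39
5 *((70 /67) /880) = 35 /5896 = 0.01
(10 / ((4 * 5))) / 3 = 1 / 6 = 0.17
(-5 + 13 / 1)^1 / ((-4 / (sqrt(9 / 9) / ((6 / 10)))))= -10 / 3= -3.33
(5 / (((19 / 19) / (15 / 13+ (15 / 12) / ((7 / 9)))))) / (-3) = -1675 / 364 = -4.60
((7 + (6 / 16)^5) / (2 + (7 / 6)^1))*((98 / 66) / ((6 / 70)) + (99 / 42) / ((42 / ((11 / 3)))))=78100999327 / 2013462528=38.79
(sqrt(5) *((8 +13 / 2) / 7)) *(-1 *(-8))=116 *sqrt(5) / 7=37.05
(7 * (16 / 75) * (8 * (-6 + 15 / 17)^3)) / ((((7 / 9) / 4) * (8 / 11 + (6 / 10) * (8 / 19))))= -412881381 / 49130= -8403.85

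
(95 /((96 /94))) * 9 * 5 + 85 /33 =2211535 /528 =4188.51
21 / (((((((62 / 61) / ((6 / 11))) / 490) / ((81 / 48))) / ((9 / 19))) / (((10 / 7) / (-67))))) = -163423575 / 1736372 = -94.12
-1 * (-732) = 732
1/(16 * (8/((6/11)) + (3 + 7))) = 3/1184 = 0.00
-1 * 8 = -8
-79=-79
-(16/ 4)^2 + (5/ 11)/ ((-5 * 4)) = -705/ 44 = -16.02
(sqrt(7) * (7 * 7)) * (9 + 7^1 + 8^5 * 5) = 8028944 * sqrt(7) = 21242589.11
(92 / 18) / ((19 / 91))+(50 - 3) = 12223 / 171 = 71.48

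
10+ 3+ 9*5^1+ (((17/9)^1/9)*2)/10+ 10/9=23957/405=59.15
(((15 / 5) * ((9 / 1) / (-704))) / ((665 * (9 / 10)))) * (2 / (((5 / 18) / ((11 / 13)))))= -27 / 69160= -0.00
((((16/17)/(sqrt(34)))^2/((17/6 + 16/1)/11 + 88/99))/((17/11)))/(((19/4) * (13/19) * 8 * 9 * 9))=15488/5032557855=0.00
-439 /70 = -6.27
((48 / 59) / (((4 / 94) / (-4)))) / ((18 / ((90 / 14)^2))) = -507600 / 2891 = -175.58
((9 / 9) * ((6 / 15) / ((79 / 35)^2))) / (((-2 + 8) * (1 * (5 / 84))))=1372 / 6241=0.22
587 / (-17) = -587 / 17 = -34.53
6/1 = 6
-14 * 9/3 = -42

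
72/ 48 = 3/ 2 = 1.50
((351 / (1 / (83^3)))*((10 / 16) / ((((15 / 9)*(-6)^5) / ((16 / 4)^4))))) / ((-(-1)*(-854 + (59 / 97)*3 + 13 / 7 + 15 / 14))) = 10094327698 / 3459831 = 2917.58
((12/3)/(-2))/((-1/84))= 168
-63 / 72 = -7 / 8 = -0.88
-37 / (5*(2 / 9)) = -333 / 10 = -33.30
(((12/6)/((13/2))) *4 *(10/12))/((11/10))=400/429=0.93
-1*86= -86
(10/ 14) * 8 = 40/ 7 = 5.71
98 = 98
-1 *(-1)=1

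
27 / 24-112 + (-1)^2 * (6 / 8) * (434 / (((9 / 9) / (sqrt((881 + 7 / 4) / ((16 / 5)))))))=-887 / 8 + 651 * sqrt(17655) / 16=5295.36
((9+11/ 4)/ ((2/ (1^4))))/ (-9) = -47/ 72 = -0.65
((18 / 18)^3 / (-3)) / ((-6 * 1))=1 / 18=0.06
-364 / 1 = -364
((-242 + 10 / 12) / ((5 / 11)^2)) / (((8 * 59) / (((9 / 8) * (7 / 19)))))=-3676827 / 3587200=-1.02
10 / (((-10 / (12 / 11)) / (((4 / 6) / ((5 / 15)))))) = -24 / 11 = -2.18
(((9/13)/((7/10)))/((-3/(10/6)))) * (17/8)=-425/364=-1.17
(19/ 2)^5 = 2476099/ 32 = 77378.09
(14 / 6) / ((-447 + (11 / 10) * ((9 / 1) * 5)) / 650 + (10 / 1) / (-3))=-0.59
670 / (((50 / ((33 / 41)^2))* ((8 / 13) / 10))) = 141.06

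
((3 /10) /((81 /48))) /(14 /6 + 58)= 8 /2715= 0.00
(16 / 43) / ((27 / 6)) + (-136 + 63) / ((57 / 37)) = -347821 / 7353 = -47.30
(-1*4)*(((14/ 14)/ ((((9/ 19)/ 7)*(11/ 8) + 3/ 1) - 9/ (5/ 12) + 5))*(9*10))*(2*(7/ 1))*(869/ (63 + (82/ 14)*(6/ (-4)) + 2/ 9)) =154517932800/ 25940377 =5956.66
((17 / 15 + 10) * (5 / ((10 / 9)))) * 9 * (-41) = -184869 / 10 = -18486.90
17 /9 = 1.89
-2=-2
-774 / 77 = -10.05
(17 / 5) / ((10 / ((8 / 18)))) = 34 / 225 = 0.15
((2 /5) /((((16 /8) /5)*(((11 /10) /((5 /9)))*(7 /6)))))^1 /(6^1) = 50 /693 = 0.07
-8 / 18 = -4 / 9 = -0.44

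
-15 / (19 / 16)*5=-63.16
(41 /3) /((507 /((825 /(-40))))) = -2255 /4056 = -0.56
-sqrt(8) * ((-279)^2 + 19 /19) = -155684 * sqrt(2) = -220170.42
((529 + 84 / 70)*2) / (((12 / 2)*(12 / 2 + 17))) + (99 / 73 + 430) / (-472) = 80479151 / 11887320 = 6.77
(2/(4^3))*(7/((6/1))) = 7/192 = 0.04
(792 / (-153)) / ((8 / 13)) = -143 / 17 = -8.41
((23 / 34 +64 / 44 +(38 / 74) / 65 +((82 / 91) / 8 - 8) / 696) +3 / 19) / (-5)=-0.46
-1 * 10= -10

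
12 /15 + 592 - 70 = 2614 /5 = 522.80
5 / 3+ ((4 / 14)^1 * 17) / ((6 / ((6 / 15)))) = 209 / 105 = 1.99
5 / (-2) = -2.50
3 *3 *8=72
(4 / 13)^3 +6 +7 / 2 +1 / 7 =9.67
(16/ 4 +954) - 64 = 894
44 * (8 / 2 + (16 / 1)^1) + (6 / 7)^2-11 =42617 / 49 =869.73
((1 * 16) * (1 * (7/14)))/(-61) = -8/61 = -0.13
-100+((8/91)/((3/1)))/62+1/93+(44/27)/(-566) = -2155346197/21555261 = -99.99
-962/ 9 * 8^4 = -3940352/ 9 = -437816.89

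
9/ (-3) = -3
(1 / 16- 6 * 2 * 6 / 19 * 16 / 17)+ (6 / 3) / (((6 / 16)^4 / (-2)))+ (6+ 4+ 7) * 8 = -29208653 / 418608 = -69.78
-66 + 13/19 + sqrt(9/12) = -1241/19 + sqrt(3)/2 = -64.45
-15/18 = -5/6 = -0.83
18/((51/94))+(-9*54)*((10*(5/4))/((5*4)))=-18399/68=-270.57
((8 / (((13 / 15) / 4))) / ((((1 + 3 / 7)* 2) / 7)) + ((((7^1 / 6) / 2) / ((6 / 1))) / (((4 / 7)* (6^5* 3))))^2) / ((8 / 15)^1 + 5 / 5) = 265410020093616545 / 4498729932423168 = 59.00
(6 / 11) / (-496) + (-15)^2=613797 / 2728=225.00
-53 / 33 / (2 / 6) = -53 / 11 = -4.82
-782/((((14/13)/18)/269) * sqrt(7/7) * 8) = -439497.96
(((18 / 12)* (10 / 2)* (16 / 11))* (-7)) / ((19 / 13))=-10920 / 209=-52.25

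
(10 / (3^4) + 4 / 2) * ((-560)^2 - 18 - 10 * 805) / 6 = 324392 / 3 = 108130.67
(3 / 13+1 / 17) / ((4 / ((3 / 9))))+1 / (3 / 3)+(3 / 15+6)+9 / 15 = 25937 / 3315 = 7.82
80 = 80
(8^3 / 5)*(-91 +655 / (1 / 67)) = 22422528 / 5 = 4484505.60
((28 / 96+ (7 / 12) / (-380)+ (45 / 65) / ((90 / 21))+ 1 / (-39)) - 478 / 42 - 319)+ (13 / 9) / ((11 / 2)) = -902940163 / 2738736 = -329.69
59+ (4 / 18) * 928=2387 / 9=265.22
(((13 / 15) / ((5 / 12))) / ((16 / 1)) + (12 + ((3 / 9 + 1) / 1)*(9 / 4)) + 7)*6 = 6639 / 50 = 132.78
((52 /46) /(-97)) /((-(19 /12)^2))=3744 /805391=0.00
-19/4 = -4.75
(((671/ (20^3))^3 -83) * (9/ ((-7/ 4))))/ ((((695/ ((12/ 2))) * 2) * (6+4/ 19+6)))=0.15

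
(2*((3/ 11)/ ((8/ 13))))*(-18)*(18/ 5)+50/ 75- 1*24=-13327/ 165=-80.77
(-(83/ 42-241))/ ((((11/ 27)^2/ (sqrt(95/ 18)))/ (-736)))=-149621256 * sqrt(190)/ 847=-2434931.15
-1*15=-15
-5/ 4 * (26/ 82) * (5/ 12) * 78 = -4225/ 328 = -12.88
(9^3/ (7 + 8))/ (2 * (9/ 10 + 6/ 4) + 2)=243/ 34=7.15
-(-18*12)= 216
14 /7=2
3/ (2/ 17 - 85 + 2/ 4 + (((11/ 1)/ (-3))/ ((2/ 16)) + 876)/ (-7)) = -2142/ 146609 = -0.01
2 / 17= 0.12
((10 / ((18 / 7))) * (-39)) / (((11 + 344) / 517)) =-47047 / 213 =-220.88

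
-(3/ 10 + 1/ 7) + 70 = 4869/ 70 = 69.56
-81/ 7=-11.57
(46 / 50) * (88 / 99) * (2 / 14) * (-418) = -76912 / 1575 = -48.83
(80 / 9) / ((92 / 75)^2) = 3125 / 529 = 5.91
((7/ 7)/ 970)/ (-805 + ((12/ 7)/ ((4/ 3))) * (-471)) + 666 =6378801473/ 9577780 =666.00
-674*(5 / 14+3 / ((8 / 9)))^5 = -134388260156513 / 275365888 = -488035.25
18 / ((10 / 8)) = 72 / 5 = 14.40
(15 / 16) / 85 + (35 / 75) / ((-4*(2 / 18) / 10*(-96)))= 131 / 1088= 0.12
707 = 707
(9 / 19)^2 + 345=124626 / 361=345.22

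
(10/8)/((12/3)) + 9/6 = 1.81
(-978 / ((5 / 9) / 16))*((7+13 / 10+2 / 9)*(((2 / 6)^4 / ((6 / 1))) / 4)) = -250042 / 2025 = -123.48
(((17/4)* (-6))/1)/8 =-51/16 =-3.19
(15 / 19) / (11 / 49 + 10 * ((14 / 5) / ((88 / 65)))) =16170 / 428203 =0.04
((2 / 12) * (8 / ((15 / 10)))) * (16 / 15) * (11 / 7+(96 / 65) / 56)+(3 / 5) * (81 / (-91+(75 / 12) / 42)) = 918790888 / 937529775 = 0.98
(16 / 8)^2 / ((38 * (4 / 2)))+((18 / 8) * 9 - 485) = -35317 / 76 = -464.70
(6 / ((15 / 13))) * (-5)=-26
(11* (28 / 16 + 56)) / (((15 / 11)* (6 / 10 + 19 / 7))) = 65219 / 464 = 140.56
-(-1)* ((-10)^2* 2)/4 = 50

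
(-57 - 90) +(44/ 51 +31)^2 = 2258278/ 2601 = 868.23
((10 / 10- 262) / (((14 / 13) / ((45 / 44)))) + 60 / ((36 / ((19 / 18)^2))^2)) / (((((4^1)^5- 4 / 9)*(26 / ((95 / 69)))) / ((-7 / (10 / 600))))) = 102757388388125 / 19083545889408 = 5.38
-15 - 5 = -20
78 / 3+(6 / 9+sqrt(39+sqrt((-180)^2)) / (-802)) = 26.65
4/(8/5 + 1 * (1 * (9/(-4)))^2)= 320/533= 0.60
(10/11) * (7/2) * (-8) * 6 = -1680/11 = -152.73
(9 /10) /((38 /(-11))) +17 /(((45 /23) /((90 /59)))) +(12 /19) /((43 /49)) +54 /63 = 98328259 /6748420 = 14.57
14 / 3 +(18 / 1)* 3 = 176 / 3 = 58.67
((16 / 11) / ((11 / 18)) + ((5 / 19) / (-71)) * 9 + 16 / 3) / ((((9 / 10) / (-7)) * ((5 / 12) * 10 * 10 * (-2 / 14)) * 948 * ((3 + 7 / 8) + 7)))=5083652 / 5222511855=0.00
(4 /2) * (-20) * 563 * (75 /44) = -422250 /11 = -38386.36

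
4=4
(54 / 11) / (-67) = -54 / 737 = -0.07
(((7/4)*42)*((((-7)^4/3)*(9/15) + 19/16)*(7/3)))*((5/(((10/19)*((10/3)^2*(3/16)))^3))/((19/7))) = 901255487517/7812500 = 115360.70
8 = 8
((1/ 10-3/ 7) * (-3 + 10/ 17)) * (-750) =-70725/ 119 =-594.33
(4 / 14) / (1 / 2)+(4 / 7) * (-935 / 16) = -919 / 28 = -32.82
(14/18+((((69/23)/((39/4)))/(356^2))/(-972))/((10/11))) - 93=-369219988811/4003590240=-92.22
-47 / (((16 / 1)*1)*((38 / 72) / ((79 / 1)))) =-33417 / 76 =-439.70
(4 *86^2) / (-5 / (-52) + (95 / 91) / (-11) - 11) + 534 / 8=-462058931 / 176156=-2623.01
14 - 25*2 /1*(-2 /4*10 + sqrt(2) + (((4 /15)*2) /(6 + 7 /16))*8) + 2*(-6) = 67628 /309 - 50*sqrt(2) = 148.15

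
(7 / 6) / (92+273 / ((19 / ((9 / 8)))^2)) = 80864 / 6443043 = 0.01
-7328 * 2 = -14656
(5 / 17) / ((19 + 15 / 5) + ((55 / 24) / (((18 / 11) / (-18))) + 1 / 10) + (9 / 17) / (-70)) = -840 / 8899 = -0.09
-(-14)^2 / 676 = -49 / 169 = -0.29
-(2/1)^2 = -4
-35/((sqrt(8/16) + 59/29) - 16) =29435 * sqrt(2)/327209 + 822150/327209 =2.64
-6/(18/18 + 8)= -2/3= -0.67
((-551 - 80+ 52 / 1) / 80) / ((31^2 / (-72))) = 5211 / 9610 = 0.54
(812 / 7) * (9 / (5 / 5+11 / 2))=2088 / 13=160.62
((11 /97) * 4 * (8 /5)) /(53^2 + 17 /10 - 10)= 704 /2716679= 0.00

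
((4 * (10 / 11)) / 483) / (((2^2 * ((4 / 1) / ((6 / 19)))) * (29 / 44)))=20 / 88711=0.00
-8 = -8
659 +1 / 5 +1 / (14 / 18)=23117 / 35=660.49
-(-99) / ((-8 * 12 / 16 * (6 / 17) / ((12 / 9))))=-187 / 3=-62.33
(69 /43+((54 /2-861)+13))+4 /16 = -140893 /172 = -819.15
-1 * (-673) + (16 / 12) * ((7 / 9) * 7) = 18367 / 27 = 680.26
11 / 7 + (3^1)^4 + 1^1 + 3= 606 / 7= 86.57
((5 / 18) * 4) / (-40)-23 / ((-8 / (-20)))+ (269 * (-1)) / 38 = -44191 / 684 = -64.61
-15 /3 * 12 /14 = -30 /7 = -4.29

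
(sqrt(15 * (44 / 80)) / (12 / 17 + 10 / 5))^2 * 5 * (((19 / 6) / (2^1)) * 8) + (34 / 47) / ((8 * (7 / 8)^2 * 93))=64684279999 / 906405528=71.36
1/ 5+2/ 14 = 12/ 35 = 0.34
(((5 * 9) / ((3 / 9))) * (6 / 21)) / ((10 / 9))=243 / 7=34.71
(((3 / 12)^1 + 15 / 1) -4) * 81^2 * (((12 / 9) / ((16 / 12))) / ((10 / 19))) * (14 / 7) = 1121931 / 4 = 280482.75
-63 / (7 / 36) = -324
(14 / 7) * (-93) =-186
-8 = -8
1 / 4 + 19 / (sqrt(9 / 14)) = 1 / 4 + 19*sqrt(14) / 3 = 23.95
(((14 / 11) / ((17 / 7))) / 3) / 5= 98 / 2805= 0.03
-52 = -52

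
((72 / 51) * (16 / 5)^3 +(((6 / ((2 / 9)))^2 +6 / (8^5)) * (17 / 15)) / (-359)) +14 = 724430201799 / 12498944000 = 57.96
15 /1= 15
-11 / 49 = -0.22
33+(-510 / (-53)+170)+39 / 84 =316221 / 1484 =213.09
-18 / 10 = -9 / 5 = -1.80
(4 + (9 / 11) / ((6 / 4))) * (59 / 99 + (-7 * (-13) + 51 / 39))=5978350 / 14157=422.29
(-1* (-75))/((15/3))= 15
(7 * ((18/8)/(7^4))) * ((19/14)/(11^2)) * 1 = 171/2324168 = 0.00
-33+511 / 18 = -83 / 18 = -4.61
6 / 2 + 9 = 12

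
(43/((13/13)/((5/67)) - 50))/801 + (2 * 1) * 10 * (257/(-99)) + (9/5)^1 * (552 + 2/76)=288505953959/306358470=941.73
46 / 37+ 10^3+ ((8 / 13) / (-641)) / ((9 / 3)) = 1001.24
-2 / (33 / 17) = -34 / 33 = -1.03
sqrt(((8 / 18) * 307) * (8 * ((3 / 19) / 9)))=4 * sqrt(34998) / 171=4.38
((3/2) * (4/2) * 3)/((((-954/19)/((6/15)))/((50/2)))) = -95/53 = -1.79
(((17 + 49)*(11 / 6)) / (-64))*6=-363 / 32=-11.34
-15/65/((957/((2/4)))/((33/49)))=-3/36946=-0.00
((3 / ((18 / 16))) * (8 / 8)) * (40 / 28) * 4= 320 / 21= 15.24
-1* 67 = -67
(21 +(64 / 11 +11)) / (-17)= -416 / 187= -2.22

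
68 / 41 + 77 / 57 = 7033 / 2337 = 3.01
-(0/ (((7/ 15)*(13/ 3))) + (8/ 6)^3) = -64/ 27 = -2.37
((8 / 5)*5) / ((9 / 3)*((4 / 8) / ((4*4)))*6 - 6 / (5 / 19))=-640 / 1779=-0.36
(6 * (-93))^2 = 311364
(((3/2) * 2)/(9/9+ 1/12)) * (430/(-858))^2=184900/265837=0.70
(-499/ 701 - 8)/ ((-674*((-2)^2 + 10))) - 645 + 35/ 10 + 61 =-3839790091/ 6614636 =-580.50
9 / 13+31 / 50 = 853 / 650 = 1.31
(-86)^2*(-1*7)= -51772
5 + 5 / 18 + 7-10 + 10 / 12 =28 / 9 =3.11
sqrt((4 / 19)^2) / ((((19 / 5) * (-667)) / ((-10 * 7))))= 1400 / 240787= 0.01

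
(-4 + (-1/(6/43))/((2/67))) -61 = -3661/12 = -305.08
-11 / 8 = -1.38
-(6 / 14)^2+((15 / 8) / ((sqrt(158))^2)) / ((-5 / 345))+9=495333 / 61936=8.00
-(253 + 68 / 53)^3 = -2447821162333 / 148877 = -16441902.79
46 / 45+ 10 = 496 / 45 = 11.02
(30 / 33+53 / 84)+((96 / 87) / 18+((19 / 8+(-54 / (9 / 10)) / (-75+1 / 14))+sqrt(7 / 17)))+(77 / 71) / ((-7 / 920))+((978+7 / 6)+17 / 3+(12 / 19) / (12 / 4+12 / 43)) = sqrt(119) / 17+9059979965223923 / 10693171083672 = 847.91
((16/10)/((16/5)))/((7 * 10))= 1/140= 0.01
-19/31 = -0.61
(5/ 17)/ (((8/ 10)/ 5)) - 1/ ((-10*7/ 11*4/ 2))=2281/ 1190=1.92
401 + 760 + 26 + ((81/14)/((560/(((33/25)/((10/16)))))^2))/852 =361337637529403/304412500000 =1187.00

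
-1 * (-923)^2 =-851929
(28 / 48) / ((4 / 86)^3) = 556549 / 96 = 5797.39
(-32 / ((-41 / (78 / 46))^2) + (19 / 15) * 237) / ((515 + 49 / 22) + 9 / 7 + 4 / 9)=1849643873154 / 3198072872375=0.58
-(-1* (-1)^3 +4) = -5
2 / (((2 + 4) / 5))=5 / 3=1.67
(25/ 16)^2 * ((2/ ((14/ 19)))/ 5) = 2375/ 1792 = 1.33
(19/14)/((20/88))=209/35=5.97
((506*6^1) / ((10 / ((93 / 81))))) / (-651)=-506 / 945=-0.54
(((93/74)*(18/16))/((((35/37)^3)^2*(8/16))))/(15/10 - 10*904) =-58040892009/132921310812500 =-0.00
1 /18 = 0.06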